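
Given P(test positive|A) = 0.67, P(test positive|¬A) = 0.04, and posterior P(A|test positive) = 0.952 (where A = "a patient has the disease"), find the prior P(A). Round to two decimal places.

In odds form, posterior odds = prior odds × likelihood ratio, so prior odds = posterior odds ÷ LR.
Posterior odds = 0.952/(1−0.952) = 19.8333. LR = 0.67/0.04 = 16.7500.
Prior odds = 19.8333/16.7500 = 1.1841, so P(A) = 1.1841/(1+1.1841) ≈ 0.54.

P(A) = 0.54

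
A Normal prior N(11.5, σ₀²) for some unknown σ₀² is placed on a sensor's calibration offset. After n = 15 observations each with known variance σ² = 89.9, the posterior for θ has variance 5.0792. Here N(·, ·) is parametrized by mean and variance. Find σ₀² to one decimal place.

For the Normal–Normal model with known σ², precisions add: τ_n = τ₀ + n/σ².
So 1/σ₀² = 1/5.0792 − 15/89.9 = 0.196881 − 0.166852 = 0.030029.
Hence σ₀² = 1/0.030029 ≈ 33.3.

σ₀² = 33.3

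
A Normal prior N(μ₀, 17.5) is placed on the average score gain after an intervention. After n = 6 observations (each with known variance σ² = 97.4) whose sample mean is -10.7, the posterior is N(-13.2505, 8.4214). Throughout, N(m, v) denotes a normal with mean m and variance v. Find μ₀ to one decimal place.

μ₀ = -16.0

The posterior mean is a precision-weighted average: μ_n = (τ₀μ₀ + τ_data·x̄)/(τ₀+τ_data), with τ₀=1/σ₀² and τ_data=n/σ².
Here τ₀ = 1/17.5 = 0.057143 and τ_data = 6/97.4 = 0.061602, so τ_n = 0.118745.
Rearranging for μ₀: μ₀ = (μ_n·τ_n − τ_data·x̄)/τ₀ = (-13.2505·0.118745 − 0.061602·-10.7) / 0.057143 = -0.914289/0.057143 ≈ -16.0.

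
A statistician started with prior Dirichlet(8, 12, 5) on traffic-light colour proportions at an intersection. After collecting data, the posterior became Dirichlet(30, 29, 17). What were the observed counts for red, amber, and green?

For a Dirichlet(α) prior with multinomial counts c, the posterior is Dirichlet(α + c) componentwise.
Counts are posterior − prior componentwise: 30−8=22, 29−12=17, 17−5=12.

counts (22, 17, 12)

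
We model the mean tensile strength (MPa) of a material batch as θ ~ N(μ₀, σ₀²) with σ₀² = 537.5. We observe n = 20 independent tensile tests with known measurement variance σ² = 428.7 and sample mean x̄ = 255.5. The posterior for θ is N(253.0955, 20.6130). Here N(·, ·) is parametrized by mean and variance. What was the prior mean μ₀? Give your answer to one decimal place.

The posterior mean is a precision-weighted average: μ_n = (τ₀μ₀ + τ_data·x̄)/(τ₀+τ_data), with τ₀=1/σ₀² and τ_data=n/σ².
Here τ₀ = 1/537.5 = 0.001860 and τ_data = 20/428.7 = 0.046653, so τ_n = 0.048513.
Rearranging for μ₀: μ₀ = (μ_n·τ_n − τ_data·x̄)/τ₀ = (253.0955·0.048513 − 0.046653·255.5) / 0.001860 = 0.358580/0.001860 ≈ 192.8.

μ₀ = 192.8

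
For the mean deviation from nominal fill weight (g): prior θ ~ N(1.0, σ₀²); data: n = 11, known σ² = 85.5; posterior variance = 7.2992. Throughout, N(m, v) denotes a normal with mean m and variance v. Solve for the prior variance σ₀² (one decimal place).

σ₀² = 119.8

For the Normal–Normal model with known σ², precisions add: τ_n = τ₀ + n/σ².
So 1/σ₀² = 1/7.2992 − 11/85.5 = 0.137001 − 0.128655 = 0.008346.
Hence σ₀² = 1/0.008346 ≈ 119.8.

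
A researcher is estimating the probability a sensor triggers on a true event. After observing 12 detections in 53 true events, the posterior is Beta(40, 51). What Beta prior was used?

Beta(28, 10)

Under Beta–binomial conjugacy the posterior parameters are (α+s, β+f).
Subtract the data counts: 40−12=28, 51−41=10.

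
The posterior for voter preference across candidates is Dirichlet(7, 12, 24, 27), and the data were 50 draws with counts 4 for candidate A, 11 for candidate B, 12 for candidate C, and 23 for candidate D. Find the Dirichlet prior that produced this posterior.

Dirichlet(3, 1, 12, 4)

For a Dirichlet(α) prior with multinomial counts c, the posterior is Dirichlet(α + c) componentwise.
Subtract each count from the matching posterior parameter: 7−4=3, 12−11=1, 24−12=12, 27−23=4.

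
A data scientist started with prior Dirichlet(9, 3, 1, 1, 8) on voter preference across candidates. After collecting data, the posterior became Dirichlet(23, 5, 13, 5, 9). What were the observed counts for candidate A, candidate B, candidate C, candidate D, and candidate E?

For a Dirichlet(α) prior with multinomial counts c, the posterior is Dirichlet(α + c) componentwise.
Counts are posterior − prior componentwise: 23−9=14, 5−3=2, 13−1=12, 5−1=4, 9−8=1.

counts (14, 2, 12, 4, 1)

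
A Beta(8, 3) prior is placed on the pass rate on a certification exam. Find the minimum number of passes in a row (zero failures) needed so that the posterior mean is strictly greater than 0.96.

After k passes and 0 failures the posterior is Beta(8+k, 3), with mean (8+k)/(8+3+k).
Set (8+k)/(11+k) > 0.96 and solve: k > (0.96·11 − 8)/(1 − 0.96) = 64.000.
The smallest integer exceeding 64.000 is 65.

k = 65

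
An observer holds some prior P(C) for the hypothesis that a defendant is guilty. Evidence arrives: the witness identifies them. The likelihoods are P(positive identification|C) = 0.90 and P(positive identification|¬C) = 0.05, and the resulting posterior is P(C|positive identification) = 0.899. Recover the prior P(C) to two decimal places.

In odds form, posterior odds = prior odds × likelihood ratio, so prior odds = posterior odds ÷ LR.
Posterior odds = 0.899/(1−0.899) = 8.9010. LR = 0.90/0.05 = 18.0000.
Prior odds = 8.9010/18.0000 = 0.4945, so P(C) = 0.4945/(1+0.4945) ≈ 0.33.

P(C) = 0.33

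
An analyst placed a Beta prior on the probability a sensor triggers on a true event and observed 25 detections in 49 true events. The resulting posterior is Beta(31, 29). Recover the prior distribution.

Beta(6, 5)

A Beta(α, β) prior with s successes and f failures in binomial data gives a Beta(α+s, β+f) posterior.
Subtract the data counts: 31−25=6, 29−24=5.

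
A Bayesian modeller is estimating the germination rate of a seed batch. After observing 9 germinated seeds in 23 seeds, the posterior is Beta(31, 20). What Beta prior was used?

Beta(22, 6)

Under Beta–binomial conjugacy the posterior parameters are (α+s, β+f).
So α = 31 − 9 = 22 and β = 20 − 14 = 6.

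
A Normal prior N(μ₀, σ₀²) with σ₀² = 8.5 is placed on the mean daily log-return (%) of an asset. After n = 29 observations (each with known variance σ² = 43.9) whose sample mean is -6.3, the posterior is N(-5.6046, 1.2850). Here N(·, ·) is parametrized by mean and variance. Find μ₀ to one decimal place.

With known observation variance, the Normal–Normal posterior has precision τ_n = τ₀ + n/σ² and mean μ_n = (τ₀μ₀ + (n/σ²)x̄)/τ_n.
Here τ₀ = 1/8.5 = 0.117647 and τ_data = 29/43.9 = 0.660592, so τ_n = 0.778239.
Rearranging for μ₀: μ₀ = (μ_n·τ_n − τ_data·x̄)/τ₀ = (-5.6046·0.778239 − 0.660592·-6.3) / 0.117647 = -0.199989/0.117647 ≈ -1.7.

μ₀ = -1.7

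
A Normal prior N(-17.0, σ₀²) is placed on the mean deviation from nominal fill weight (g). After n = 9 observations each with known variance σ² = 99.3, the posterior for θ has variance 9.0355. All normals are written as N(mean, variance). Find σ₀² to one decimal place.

σ₀² = 49.9

For the Normal–Normal model with known σ², precisions add: τ_n = τ₀ + n/σ².
So 1/σ₀² = 1/9.0355 − 9/99.3 = 0.110675 − 0.090634 = 0.020041.
Hence σ₀² = 1/0.020041 ≈ 49.9.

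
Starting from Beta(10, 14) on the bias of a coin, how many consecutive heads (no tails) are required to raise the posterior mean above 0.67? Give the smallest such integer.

k = 19

After k heads and 0 tails the posterior is Beta(10+k, 14), with mean (10+k)/(10+14+k).
Set (10+k)/(24+k) > 0.67 and solve: k > (0.67·24 − 10)/(1 − 0.67) = 18.424.
The smallest integer exceeding 18.424 is 19, and checking k=19: (29)/(43) = 0.6744 > 0.67.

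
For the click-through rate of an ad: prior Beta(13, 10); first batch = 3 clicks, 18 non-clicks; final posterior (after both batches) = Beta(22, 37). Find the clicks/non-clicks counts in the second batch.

6 clicks and 9 non-clicks

Because Beta–binomial updating is additive in the counts, the combined data contributed (α_post−α_prior, β_post−β_prior) successes and failures.
Total across both batches: 22−13=9 clicks, 37−10=27 non-clicks.
Subtract the first batch: 9−3=6 clicks and 27−18=9 non-clicks.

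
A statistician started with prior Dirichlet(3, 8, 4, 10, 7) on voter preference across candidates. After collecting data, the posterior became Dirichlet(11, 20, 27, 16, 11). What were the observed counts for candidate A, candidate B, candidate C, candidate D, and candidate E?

counts (8, 12, 23, 6, 4)

For a Dirichlet(α) prior with multinomial counts c, the posterior is Dirichlet(α + c) componentwise.
Counts are posterior − prior componentwise: 11−3=8, 20−8=12, 27−4=23, 16−10=6, 11−7=4.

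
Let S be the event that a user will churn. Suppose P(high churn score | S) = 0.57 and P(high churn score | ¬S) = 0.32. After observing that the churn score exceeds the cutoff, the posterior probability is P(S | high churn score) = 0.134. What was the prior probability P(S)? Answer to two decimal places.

P(S) = 0.08

In odds form, posterior odds = prior odds × likelihood ratio, so prior odds = posterior odds ÷ LR.
Posterior odds = 0.134/(1−0.134) = 0.1547. LR = 0.57/0.32 = 1.7812.
Prior odds = 0.1547/1.7812 = 0.0869, so P(S) = 0.0869/(1+0.0869) ≈ 0.08.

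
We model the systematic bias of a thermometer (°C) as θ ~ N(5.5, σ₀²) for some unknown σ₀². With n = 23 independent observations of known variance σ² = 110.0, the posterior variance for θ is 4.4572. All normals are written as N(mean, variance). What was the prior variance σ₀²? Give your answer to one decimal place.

σ₀² = 65.5

Posterior precision equals prior precision plus data precision: 1/σ_n² = 1/σ₀² + n/σ².
So 1/σ₀² = 1/4.4572 − 23/110.0 = 0.224356 − 0.209091 = 0.015265.
Hence σ₀² = 1/0.015265 ≈ 65.5.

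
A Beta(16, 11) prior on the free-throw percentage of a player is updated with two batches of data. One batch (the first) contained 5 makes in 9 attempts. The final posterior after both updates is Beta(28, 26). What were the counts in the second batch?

7 makes and 11 misses

Sequential conjugate updates are equivalent to a single update on the pooled data, so total successes = posterior α − prior α and total failures = posterior β − prior β.
Total across both batches: 28−16=12 makes, 26−11=15 misses.
Subtract the first batch: 12−5=7 makes and 15−4=11 misses.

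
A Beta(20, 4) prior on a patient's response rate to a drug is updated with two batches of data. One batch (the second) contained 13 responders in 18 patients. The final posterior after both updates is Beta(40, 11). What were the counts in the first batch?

Sequential conjugate updates are equivalent to a single update on the pooled data, so total successes = posterior α − prior α and total failures = posterior β − prior β.
Total across both batches: 40−20=20 responders, 11−4=7 non-responders.
Subtract the second batch: 20−13=7 responders and 7−5=2 non-responders.

7 responders and 2 non-responders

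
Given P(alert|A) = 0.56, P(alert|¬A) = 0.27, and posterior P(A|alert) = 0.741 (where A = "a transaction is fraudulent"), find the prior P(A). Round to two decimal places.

P(A) = 0.58

Bayes' rule in odds form gives O(A|E) = O(A)·[P(E|A)/P(E|¬A)], hence O(A) = O(A|E)/LR.
Posterior odds = 0.741/(1−0.741) = 2.8610. LR = 0.56/0.27 = 2.0741.
Prior odds = 2.8610/2.0741 = 1.3794, so P(A) = 1.3794/(1+1.3794) ≈ 0.58.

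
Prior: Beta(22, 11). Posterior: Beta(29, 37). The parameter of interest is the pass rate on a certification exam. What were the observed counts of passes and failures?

Under Beta–binomial conjugacy the posterior parameters are (a+s, b+f).
So s = 29 − 22 = 7 and f = 37 − 11 = 26.

7 passes and 26 failures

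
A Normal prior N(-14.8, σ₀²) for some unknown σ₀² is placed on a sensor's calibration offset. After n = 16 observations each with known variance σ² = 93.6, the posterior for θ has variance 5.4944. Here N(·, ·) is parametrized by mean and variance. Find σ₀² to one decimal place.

σ₀² = 90.4

For the Normal–Normal model with known σ², precisions add: τ_n = τ₀ + n/σ².
So 1/σ₀² = 1/5.4944 − 16/93.6 = 0.182003 − 0.170940 = 0.011063.
Hence σ₀² = 1/0.011063 ≈ 90.4.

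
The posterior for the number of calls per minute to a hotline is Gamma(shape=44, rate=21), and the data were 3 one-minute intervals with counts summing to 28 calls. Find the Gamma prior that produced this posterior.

Gamma(shape=16, rate=18)

Gamma–Poisson conjugacy: posterior shape = α + Σxᵢ, posterior rate = β + n.
So α = 44 − 28 = 16 and β = 21 − 3 = 18.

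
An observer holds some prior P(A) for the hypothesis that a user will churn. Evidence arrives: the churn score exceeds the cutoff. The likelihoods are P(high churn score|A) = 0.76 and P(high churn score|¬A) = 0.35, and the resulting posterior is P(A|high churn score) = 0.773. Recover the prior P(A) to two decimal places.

In odds form, posterior odds = prior odds × likelihood ratio, so prior odds = posterior odds ÷ LR.
Posterior odds = 0.773/(1−0.773) = 3.4053. LR = 0.76/0.35 = 2.1714.
Prior odds = 3.4053/2.1714 = 1.5683, so P(A) = 1.5683/(1+1.5683) ≈ 0.61.

P(A) = 0.61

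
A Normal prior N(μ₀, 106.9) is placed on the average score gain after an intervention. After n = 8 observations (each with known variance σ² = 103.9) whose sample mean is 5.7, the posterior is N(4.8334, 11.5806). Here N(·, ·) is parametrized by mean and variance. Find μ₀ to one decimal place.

The posterior mean is a precision-weighted average: μ_n = (τ₀μ₀ + τ_data·x̄)/(τ₀+τ_data), with τ₀=1/σ₀² and τ_data=n/σ².
Here τ₀ = 1/106.9 = 0.009355 and τ_data = 8/103.9 = 0.076997, so τ_n = 0.086352.
Rearranging for μ₀: μ₀ = (μ_n·τ_n − τ_data·x̄)/τ₀ = (4.8334·0.086352 − 0.076997·5.7) / 0.009355 = -0.021509/0.009355 ≈ -2.3.

μ₀ = -2.3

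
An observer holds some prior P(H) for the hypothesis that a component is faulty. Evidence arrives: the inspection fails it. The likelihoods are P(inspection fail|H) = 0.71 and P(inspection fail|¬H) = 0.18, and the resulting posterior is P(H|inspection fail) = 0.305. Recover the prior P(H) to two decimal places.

In odds form, posterior odds = prior odds × likelihood ratio, so prior odds = posterior odds ÷ LR.
Posterior odds = 0.305/(1−0.305) = 0.4388. LR = 0.71/0.18 = 3.9444.
Prior odds = 0.4388/3.9444 = 0.1112, so P(H) = 0.1112/(1+0.1112) ≈ 0.10.

P(H) = 0.10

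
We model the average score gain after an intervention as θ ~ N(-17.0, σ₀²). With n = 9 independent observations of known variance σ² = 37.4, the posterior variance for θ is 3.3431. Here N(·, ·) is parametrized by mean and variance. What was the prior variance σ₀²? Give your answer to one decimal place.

σ₀² = 17.1

Posterior precision equals prior precision plus data precision: 1/σ_n² = 1/σ₀² + n/σ².
So 1/σ₀² = 1/3.3431 − 9/37.4 = 0.299124 − 0.240642 = 0.058482.
Hence σ₀² = 1/0.058482 ≈ 17.1.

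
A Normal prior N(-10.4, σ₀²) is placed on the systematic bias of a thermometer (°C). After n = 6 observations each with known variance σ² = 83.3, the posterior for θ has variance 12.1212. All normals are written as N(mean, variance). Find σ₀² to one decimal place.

σ₀² = 95.5

For the Normal–Normal model with known σ², precisions add: τ_n = τ₀ + n/σ².
So 1/σ₀² = 1/12.1212 − 6/83.3 = 0.082500 − 0.072029 = 0.010471.
Hence σ₀² = 1/0.010471 ≈ 95.5.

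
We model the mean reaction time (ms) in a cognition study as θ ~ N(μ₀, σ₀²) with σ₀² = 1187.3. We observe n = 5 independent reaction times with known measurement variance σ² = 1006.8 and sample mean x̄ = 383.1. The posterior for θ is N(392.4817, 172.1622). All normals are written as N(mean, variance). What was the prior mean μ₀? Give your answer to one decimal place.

The posterior mean is a precision-weighted average: μ_n = (τ₀μ₀ + τ_data·x̄)/(τ₀+τ_data), with τ₀=1/σ₀² and τ_data=n/σ².
Here τ₀ = 1/1187.3 = 0.000842 and τ_data = 5/1006.8 = 0.004966, so τ_n = 0.005808.
Rearranging for μ₀: μ₀ = (μ_n·τ_n − τ_data·x̄)/τ₀ = (392.4817·0.005808 − 0.004966·383.1) / 0.000842 = 0.377059/0.000842 ≈ 447.8.

μ₀ = 447.8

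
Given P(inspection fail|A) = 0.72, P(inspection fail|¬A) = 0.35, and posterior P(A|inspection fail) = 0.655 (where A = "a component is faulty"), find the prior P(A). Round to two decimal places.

P(A) = 0.48

Bayes' rule in odds form gives O(A|E) = O(A)·[P(E|A)/P(E|¬A)], hence O(A) = O(A|E)/LR.
Posterior odds = 0.655/(1−0.655) = 1.8986. LR = 0.72/0.35 = 2.0571.
Prior odds = 1.8986/2.0571 = 0.9229, so P(A) = 0.9229/(1+0.9229) ≈ 0.48.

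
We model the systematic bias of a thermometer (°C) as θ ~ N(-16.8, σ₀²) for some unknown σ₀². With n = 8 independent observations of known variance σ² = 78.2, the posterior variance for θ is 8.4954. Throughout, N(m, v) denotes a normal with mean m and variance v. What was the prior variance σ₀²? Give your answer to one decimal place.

σ₀² = 64.9

For the Normal–Normal model with known σ², precisions add: τ_n = τ₀ + n/σ².
So 1/σ₀² = 1/8.4954 − 8/78.2 = 0.117711 − 0.102302 = 0.015409.
Hence σ₀² = 1/0.015409 ≈ 64.9.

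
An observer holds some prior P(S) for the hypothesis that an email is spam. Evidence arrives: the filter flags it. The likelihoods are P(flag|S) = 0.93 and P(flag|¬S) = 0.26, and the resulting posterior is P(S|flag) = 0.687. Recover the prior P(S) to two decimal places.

P(S) = 0.38

In odds form, posterior odds = prior odds × likelihood ratio, so prior odds = posterior odds ÷ LR.
Posterior odds = 0.687/(1−0.687) = 2.1949. LR = 0.93/0.26 = 3.5769.
Prior odds = 2.1949/3.5769 = 0.6136, so P(S) = 0.6136/(1+0.6136) ≈ 0.38.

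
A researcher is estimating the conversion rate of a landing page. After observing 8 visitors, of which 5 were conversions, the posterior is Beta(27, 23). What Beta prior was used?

Beta(22, 20)

A Beta(a, b) prior with s successes and f failures in binomial data gives a Beta(a+s, b+f) posterior.
So a = 27 − 5 = 22 and b = 23 − 3 = 20.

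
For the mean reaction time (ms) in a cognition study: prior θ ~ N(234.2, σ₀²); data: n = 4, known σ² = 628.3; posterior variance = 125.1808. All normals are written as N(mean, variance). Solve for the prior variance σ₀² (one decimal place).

σ₀² = 616.5

Posterior precision equals prior precision plus data precision: 1/σ_n² = 1/σ₀² + n/σ².
So 1/σ₀² = 1/125.1808 − 4/628.3 = 0.007988 − 0.006366 = 0.001622.
Hence σ₀² = 1/0.001622 ≈ 616.5.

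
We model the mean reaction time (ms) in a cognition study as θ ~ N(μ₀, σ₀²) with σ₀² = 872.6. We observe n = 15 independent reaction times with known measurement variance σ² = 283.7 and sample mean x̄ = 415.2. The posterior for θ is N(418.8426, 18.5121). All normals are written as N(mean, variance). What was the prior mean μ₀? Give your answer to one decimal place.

The posterior mean is a precision-weighted average: μ_n = (τ₀μ₀ + τ_data·x̄)/(τ₀+τ_data), with τ₀=1/σ₀² and τ_data=n/σ².
Here τ₀ = 1/872.6 = 0.001146 and τ_data = 15/283.7 = 0.052873, so τ_n = 0.054019.
Rearranging for μ₀: μ₀ = (μ_n·τ_n − τ_data·x̄)/τ₀ = (418.8426·0.054019 − 0.052873·415.2) / 0.001146 = 0.672589/0.001146 ≈ 586.9.

μ₀ = 586.9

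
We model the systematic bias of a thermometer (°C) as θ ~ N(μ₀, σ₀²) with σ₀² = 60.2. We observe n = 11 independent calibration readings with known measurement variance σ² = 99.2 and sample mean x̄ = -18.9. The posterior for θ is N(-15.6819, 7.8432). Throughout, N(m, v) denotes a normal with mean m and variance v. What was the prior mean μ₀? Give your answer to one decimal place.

μ₀ = 5.8

With known observation variance, the Normal–Normal posterior has precision τ_n = τ₀ + n/σ² and mean μ_n = (τ₀μ₀ + (n/σ²)x̄)/τ_n.
Here τ₀ = 1/60.2 = 0.016611 and τ_data = 11/99.2 = 0.110887, so τ_n = 0.127498.
Rearranging for μ₀: μ₀ = (μ_n·τ_n − τ_data·x̄)/τ₀ = (-15.6819·0.127498 − 0.110887·-18.9) / 0.016611 = 0.096353/0.016611 ≈ 5.8.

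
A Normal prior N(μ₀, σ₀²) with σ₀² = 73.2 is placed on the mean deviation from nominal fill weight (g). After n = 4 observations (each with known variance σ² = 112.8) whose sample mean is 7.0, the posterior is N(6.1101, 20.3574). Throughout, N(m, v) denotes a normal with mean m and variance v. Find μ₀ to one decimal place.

With known observation variance, the Normal–Normal posterior has precision τ_n = τ₀ + n/σ² and mean μ_n = (τ₀μ₀ + (n/σ²)x̄)/τ_n.
Here τ₀ = 1/73.2 = 0.013661 and τ_data = 4/112.8 = 0.035461, so τ_n = 0.049122.
Rearranging for μ₀: μ₀ = (μ_n·τ_n − τ_data·x̄)/τ₀ = (6.1101·0.049122 − 0.035461·7.0) / 0.013661 = 0.051913/0.013661 ≈ 3.8.

μ₀ = 3.8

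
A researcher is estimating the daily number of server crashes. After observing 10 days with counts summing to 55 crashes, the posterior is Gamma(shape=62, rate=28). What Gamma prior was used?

Gamma(shape=7, rate=18)

Gamma–Poisson conjugacy: posterior shape = α + Σxᵢ, posterior rate = β + n.
So α = 62 − 55 = 7 and β = 28 − 10 = 18.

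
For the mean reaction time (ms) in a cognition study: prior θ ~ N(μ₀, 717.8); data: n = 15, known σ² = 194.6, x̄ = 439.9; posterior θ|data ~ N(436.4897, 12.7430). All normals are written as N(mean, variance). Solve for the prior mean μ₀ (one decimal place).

μ₀ = 247.8

With known observation variance, the Normal–Normal posterior has precision τ_n = τ₀ + n/σ² and mean μ_n = (τ₀μ₀ + (n/σ²)x̄)/τ_n.
Here τ₀ = 1/717.8 = 0.001393 and τ_data = 15/194.6 = 0.077081, so τ_n = 0.078474.
Rearranging for μ₀: μ₀ = (μ_n·τ_n − τ_data·x̄)/τ₀ = (436.4897·0.078474 − 0.077081·439.9) / 0.001393 = 0.345161/0.001393 ≈ 247.8.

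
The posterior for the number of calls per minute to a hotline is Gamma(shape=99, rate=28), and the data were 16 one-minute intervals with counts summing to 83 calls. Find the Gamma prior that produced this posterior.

A Gamma(α, β) prior (rate parametrization) on a Poisson rate with n observations summing to S gives posterior Gamma(α+S, β+n).
So α = 99 − 83 = 16 and β = 28 − 16 = 12.

Gamma(shape=16, rate=12)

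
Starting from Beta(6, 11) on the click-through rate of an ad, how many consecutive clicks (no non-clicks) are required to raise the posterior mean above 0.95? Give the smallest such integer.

After k clicks and 0 non-clicks the posterior is Beta(6+k, 11), with mean (6+k)/(6+11+k).
Set (6+k)/(17+k) > 0.95 and solve: k > (0.95·17 − 6)/(1 − 0.95) = 203.000.
The smallest integer exceeding 203.000 is 204.

k = 204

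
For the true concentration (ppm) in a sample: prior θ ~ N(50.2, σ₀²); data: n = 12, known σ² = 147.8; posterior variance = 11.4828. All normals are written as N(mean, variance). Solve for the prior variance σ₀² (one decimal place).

σ₀² = 169.6

Posterior precision equals prior precision plus data precision: 1/σ_n² = 1/σ₀² + n/σ².
So 1/σ₀² = 1/11.4828 − 12/147.8 = 0.087087 − 0.081191 = 0.005896.
Hence σ₀² = 1/0.005896 ≈ 169.6.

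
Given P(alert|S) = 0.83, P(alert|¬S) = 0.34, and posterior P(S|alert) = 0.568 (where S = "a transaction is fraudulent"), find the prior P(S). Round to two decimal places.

P(S) = 0.35

Bayes' rule in odds form gives O(S|E) = O(S)·[P(E|S)/P(E|¬S)], hence O(S) = O(S|E)/LR.
Posterior odds = 0.568/(1−0.568) = 1.3148. LR = 0.83/0.34 = 2.4412.
Prior odds = 1.3148/2.4412 = 0.5386, so P(S) = 0.5386/(1+0.5386) ≈ 0.35.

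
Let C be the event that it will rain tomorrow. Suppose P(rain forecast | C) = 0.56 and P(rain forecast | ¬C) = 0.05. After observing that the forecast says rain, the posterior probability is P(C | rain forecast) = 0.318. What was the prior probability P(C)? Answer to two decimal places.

Bayes' rule in odds form gives O(C|E) = O(C)·[P(E|C)/P(E|¬C)], hence O(C) = O(C|E)/LR.
Posterior odds = 0.318/(1−0.318) = 0.4663. LR = 0.56/0.05 = 11.2000.
Prior odds = 0.4663/11.2000 = 0.0416, so P(C) = 0.0416/(1+0.0416) ≈ 0.04.

P(C) = 0.04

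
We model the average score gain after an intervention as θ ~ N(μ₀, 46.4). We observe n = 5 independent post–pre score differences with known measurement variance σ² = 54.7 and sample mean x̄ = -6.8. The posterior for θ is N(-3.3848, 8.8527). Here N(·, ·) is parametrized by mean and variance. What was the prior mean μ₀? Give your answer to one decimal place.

μ₀ = 11.1

The posterior mean is a precision-weighted average: μ_n = (τ₀μ₀ + τ_data·x̄)/(τ₀+τ_data), with τ₀=1/σ₀² and τ_data=n/σ².
Here τ₀ = 1/46.4 = 0.021552 and τ_data = 5/54.7 = 0.091408, so τ_n = 0.112960.
Rearranging for μ₀: μ₀ = (μ_n·τ_n − τ_data·x̄)/τ₀ = (-3.3848·0.112960 − 0.091408·-6.8) / 0.021552 = 0.239227/0.021552 ≈ 11.1.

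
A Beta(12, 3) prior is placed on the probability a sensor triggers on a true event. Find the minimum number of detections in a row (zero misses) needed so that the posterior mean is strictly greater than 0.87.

k = 9

After k detections and 0 misses the posterior is Beta(12+k, 3), with mean (12+k)/(12+3+k).
Set (12+k)/(15+k) > 0.87 and solve: k > (0.87·15 − 12)/(1 − 0.87) = 8.077.
The smallest integer exceeding 8.077 is 9, and checking k=9: (21)/(24) = 0.8750 > 0.87.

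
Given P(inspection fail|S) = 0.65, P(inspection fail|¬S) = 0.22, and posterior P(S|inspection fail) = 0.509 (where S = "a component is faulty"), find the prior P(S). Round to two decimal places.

Bayes' rule in odds form gives O(S|E) = O(S)·[P(E|S)/P(E|¬S)], hence O(S) = O(S|E)/LR.
Posterior odds = 0.509/(1−0.509) = 1.0367. LR = 0.65/0.22 = 2.9545.
Prior odds = 1.0367/2.9545 = 0.3509, so P(S) = 0.3509/(1+0.3509) ≈ 0.26.

P(S) = 0.26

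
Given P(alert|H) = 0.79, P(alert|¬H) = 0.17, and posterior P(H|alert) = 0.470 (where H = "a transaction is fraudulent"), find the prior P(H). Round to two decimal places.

Bayes' rule in odds form gives O(H|E) = O(H)·[P(E|H)/P(E|¬H)], hence O(H) = O(H|E)/LR.
Posterior odds = 0.470/(1−0.470) = 0.8868. LR = 0.79/0.17 = 4.6471.
Prior odds = 0.8868/4.6471 = 0.1908, so P(H) = 0.1908/(1+0.1908) ≈ 0.16.

P(H) = 0.16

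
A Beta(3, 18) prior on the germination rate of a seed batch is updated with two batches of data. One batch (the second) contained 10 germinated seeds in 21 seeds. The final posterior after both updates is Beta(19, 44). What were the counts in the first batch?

6 germinated seeds and 15 non-germinating seeds

Because Beta–binomial updating is additive in the counts, the combined data contributed (α_post−α_prior, β_post−β_prior) successes and failures.
Total across both batches: 19−3=16 germinated seeds, 44−18=26 non-germinating seeds.
Subtract the second batch: 16−10=6 germinated seeds and 26−11=15 non-germinating seeds.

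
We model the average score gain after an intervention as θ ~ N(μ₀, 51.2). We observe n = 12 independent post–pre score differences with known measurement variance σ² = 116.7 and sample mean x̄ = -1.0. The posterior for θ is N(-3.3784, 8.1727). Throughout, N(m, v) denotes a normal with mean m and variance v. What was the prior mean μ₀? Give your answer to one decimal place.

μ₀ = -15.9

With known observation variance, the Normal–Normal posterior has precision τ_n = τ₀ + n/σ² and mean μ_n = (τ₀μ₀ + (n/σ²)x̄)/τ_n.
Here τ₀ = 1/51.2 = 0.019531 and τ_data = 12/116.7 = 0.102828, so τ_n = 0.122359.
Rearranging for μ₀: μ₀ = (μ_n·τ_n − τ_data·x̄)/τ₀ = (-3.3784·0.122359 − 0.102828·-1.0) / 0.019531 = -0.310550/0.019531 ≈ -15.9.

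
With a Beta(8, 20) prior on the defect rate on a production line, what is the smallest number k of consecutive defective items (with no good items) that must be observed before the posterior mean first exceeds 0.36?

k = 4

After k defective items and 0 good items the posterior is Beta(8+k, 20), with mean (8+k)/(8+20+k).
Set (8+k)/(28+k) > 0.36 and solve: k > (0.36·28 − 8)/(1 − 0.36) = 3.250.
The smallest integer exceeding 3.250 is 4.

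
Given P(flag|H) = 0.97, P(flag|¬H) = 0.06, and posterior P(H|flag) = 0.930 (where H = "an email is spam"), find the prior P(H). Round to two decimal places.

P(H) = 0.45

Bayes' rule in odds form gives O(H|E) = O(H)·[P(E|H)/P(E|¬H)], hence O(H) = O(H|E)/LR.
Posterior odds = 0.930/(1−0.930) = 13.2857. LR = 0.97/0.06 = 16.1667.
Prior odds = 13.2857/16.1667 = 0.8218, so P(H) = 0.8218/(1+0.8218) ≈ 0.45.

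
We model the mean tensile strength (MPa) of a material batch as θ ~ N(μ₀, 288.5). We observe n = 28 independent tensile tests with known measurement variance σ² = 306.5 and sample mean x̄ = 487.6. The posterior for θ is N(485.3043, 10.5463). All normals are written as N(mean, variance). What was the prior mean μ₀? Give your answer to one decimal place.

The posterior mean is a precision-weighted average: μ_n = (τ₀μ₀ + τ_data·x̄)/(τ₀+τ_data), with τ₀=1/σ₀² and τ_data=n/σ².
Here τ₀ = 1/288.5 = 0.003466 and τ_data = 28/306.5 = 0.091354, so τ_n = 0.094820.
Rearranging for μ₀: μ₀ = (μ_n·τ_n − τ_data·x̄)/τ₀ = (485.3043·0.094820 − 0.091354·487.6) / 0.003466 = 1.472343/0.003466 ≈ 424.8.

μ₀ = 424.8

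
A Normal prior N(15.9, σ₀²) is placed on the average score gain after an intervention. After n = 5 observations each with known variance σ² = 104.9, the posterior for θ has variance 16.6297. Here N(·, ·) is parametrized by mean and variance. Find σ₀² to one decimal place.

Posterior precision equals prior precision plus data precision: 1/σ_n² = 1/σ₀² + n/σ².
So 1/σ₀² = 1/16.6297 − 5/104.9 = 0.060133 − 0.047664 = 0.012469.
Hence σ₀² = 1/0.012469 ≈ 80.2.

σ₀² = 80.2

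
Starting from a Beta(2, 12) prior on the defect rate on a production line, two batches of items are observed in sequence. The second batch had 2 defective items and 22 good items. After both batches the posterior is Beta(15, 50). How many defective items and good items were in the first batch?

11 defective items and 16 good items

Because Beta–binomial updating is additive in the counts, the combined data contributed (α_post−α_prior, β_post−β_prior) successes and failures.
Total across both batches: 15−2=13 defective items, 50−12=38 good items.
Subtract the second batch: 13−2=11 defective items and 38−22=16 good items.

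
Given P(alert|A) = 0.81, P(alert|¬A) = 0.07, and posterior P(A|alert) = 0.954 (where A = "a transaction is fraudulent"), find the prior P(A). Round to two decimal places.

In odds form, posterior odds = prior odds × likelihood ratio, so prior odds = posterior odds ÷ LR.
Posterior odds = 0.954/(1−0.954) = 20.7391. LR = 0.81/0.07 = 11.5714.
Prior odds = 20.7391/11.5714 = 1.7923, so P(A) = 1.7923/(1+1.7923) ≈ 0.64.

P(A) = 0.64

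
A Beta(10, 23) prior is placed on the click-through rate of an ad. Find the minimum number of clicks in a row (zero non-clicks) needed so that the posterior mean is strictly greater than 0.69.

k = 42

After k clicks and 0 non-clicks the posterior is Beta(10+k, 23), with mean (10+k)/(10+23+k).
Set (10+k)/(33+k) > 0.69 and solve: k > (0.69·33 − 10)/(1 − 0.69) = 41.194.
The smallest integer exceeding 41.194 is 42, and checking k=42: (52)/(75) = 0.6933 > 0.69.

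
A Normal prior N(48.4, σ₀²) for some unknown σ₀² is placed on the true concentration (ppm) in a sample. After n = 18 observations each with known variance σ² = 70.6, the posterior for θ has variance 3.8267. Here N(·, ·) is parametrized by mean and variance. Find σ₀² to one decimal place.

σ₀² = 157.1

Posterior precision equals prior precision plus data precision: 1/σ_n² = 1/σ₀² + n/σ².
So 1/σ₀² = 1/3.8267 − 18/70.6 = 0.261322 − 0.254958 = 0.006364.
Hence σ₀² = 1/0.006364 ≈ 157.1.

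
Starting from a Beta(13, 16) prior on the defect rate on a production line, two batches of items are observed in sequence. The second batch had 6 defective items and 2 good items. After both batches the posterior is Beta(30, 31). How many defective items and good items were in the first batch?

11 defective items and 13 good items

Sequential conjugate updates are equivalent to a single update on the pooled data, so total successes = posterior α − prior α and total failures = posterior β − prior β.
Total across both batches: 30−13=17 defective items, 31−16=15 good items.
Subtract the second batch: 17−6=11 defective items and 15−2=13 good items.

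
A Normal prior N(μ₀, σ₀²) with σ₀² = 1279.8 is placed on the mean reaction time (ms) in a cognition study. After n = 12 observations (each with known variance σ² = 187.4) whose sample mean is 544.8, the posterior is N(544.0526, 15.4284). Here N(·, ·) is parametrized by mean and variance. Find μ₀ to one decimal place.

μ₀ = 482.8

With known observation variance, the Normal–Normal posterior has precision τ_n = τ₀ + n/σ² and mean μ_n = (τ₀μ₀ + (n/σ²)x̄)/τ_n.
Here τ₀ = 1/1279.8 = 0.000781 and τ_data = 12/187.4 = 0.064034, so τ_n = 0.064815.
Rearranging for μ₀: μ₀ = (μ_n·τ_n − τ_data·x̄)/τ₀ = (544.0526·0.064815 − 0.064034·544.8) / 0.000781 = 0.377046/0.000781 ≈ 482.8.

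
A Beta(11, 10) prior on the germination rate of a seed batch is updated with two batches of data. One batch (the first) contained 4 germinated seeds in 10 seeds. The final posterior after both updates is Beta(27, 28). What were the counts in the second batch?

12 germinated seeds and 12 non-germinating seeds

Sequential conjugate updates are equivalent to a single update on the pooled data, so total successes = posterior α − prior α and total failures = posterior β − prior β.
Total across both batches: 27−11=16 germinated seeds, 28−10=18 non-germinating seeds.
Subtract the first batch: 16−4=12 germinated seeds and 18−6=12 non-germinating seeds.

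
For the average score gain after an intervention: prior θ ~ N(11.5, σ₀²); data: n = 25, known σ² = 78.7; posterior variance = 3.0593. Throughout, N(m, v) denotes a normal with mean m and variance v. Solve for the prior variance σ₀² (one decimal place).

For the Normal–Normal model with known σ², precisions add: τ_n = τ₀ + n/σ².
So 1/σ₀² = 1/3.0593 − 25/78.7 = 0.326872 − 0.317662 = 0.009210.
Hence σ₀² = 1/0.009210 ≈ 108.6.

σ₀² = 108.6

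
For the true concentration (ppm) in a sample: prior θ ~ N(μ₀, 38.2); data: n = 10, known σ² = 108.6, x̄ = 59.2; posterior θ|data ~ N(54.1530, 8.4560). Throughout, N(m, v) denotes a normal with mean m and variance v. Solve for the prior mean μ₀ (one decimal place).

With known observation variance, the Normal–Normal posterior has precision τ_n = τ₀ + n/σ² and mean μ_n = (τ₀μ₀ + (n/σ²)x̄)/τ_n.
Here τ₀ = 1/38.2 = 0.026178 and τ_data = 10/108.6 = 0.092081, so τ_n = 0.118259.
Rearranging for μ₀: μ₀ = (μ_n·τ_n − τ_data·x̄)/τ₀ = (54.1530·0.118259 − 0.092081·59.2) / 0.026178 = 0.952884/0.026178 ≈ 36.4.

μ₀ = 36.4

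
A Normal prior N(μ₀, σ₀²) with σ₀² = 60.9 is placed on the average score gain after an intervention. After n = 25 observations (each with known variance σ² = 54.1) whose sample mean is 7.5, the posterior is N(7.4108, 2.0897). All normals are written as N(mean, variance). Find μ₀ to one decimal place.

With known observation variance, the Normal–Normal posterior has precision τ_n = τ₀ + n/σ² and mean μ_n = (τ₀μ₀ + (n/σ²)x̄)/τ_n.
Here τ₀ = 1/60.9 = 0.016420 and τ_data = 25/54.1 = 0.462107, so τ_n = 0.478527.
Rearranging for μ₀: μ₀ = (μ_n·τ_n − τ_data·x̄)/τ₀ = (7.4108·0.478527 − 0.462107·7.5) / 0.016420 = 0.080465/0.016420 ≈ 4.9.

μ₀ = 4.9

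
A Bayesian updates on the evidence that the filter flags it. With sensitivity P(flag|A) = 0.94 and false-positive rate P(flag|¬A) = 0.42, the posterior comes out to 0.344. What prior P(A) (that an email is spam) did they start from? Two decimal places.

P(A) = 0.19

In odds form, posterior odds = prior odds × likelihood ratio, so prior odds = posterior odds ÷ LR.
Posterior odds = 0.344/(1−0.344) = 0.5244. LR = 0.94/0.42 = 2.2381.
Prior odds = 0.5244/2.2381 = 0.2343, so P(A) = 0.2343/(1+0.2343) ≈ 0.19.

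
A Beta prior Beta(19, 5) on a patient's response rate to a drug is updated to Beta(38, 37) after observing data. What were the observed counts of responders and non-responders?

Beta is conjugate to the binomial likelihood: posterior = Beta(α+s, β+f).
So s = 38 − 19 = 19 and f = 37 − 5 = 32.

19 responders and 32 non-responders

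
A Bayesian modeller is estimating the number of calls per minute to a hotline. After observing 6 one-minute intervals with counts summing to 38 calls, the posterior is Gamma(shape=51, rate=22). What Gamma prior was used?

Gamma–Poisson conjugacy: posterior shape = α + Σxᵢ, posterior rate = β + n.
So α = 51 − 38 = 13 and β = 22 − 6 = 16.

Gamma(shape=13, rate=16)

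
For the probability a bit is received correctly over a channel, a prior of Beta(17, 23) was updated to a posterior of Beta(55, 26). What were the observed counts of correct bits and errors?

38 correct bits and 3 errors

A Beta(α, β) prior with s successes and f failures in binomial data gives a Beta(α+s, β+f) posterior.
Match parameters: s=55−17=38, f=26−23=3.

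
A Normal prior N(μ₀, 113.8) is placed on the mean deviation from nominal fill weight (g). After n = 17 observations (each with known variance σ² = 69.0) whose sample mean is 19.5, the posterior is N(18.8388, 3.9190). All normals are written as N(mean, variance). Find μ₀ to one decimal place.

The posterior mean is a precision-weighted average: μ_n = (τ₀μ₀ + τ_data·x̄)/(τ₀+τ_data), with τ₀=1/σ₀² and τ_data=n/σ².
Here τ₀ = 1/113.8 = 0.008787 and τ_data = 17/69.0 = 0.246377, so τ_n = 0.255164.
Rearranging for μ₀: μ₀ = (μ_n·τ_n − τ_data·x̄)/τ₀ = (18.8388·0.255164 − 0.246377·19.5) / 0.008787 = 0.002632/0.008787 ≈ 0.3.

μ₀ = 0.3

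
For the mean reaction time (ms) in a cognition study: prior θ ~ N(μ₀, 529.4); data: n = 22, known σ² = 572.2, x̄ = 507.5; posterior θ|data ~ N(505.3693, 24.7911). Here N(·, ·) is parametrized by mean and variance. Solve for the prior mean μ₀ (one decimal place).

μ₀ = 462.0

The posterior mean is a precision-weighted average: μ_n = (τ₀μ₀ + τ_data·x̄)/(τ₀+τ_data), with τ₀=1/σ₀² and τ_data=n/σ².
Here τ₀ = 1/529.4 = 0.001889 and τ_data = 22/572.2 = 0.038448, so τ_n = 0.040337.
Rearranging for μ₀: μ₀ = (μ_n·τ_n − τ_data·x̄)/τ₀ = (505.3693·0.040337 − 0.038448·507.5) / 0.001889 = 0.872721/0.001889 ≈ 462.0.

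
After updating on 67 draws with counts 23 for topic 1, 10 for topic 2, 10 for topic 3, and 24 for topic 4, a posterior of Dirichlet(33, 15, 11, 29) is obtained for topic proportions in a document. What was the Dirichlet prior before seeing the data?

For a Dirichlet(α) prior with multinomial counts c, the posterior is Dirichlet(α + c) componentwise.
Subtract each count from the matching posterior parameter: 33−23=10, 15−10=5, 11−10=1, 29−24=5.

Dirichlet(10, 5, 1, 5)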